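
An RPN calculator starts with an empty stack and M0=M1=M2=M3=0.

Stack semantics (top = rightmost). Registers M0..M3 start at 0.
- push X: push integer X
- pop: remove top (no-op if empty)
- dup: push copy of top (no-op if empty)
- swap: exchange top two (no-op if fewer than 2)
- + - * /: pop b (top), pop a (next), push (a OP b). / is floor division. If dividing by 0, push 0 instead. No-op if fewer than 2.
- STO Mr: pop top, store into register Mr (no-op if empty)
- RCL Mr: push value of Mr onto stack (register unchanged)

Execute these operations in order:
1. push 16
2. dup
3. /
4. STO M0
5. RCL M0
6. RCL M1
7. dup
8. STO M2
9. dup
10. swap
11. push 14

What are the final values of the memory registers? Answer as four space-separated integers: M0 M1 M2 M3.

After op 1 (push 16): stack=[16] mem=[0,0,0,0]
After op 2 (dup): stack=[16,16] mem=[0,0,0,0]
After op 3 (/): stack=[1] mem=[0,0,0,0]
After op 4 (STO M0): stack=[empty] mem=[1,0,0,0]
After op 5 (RCL M0): stack=[1] mem=[1,0,0,0]
After op 6 (RCL M1): stack=[1,0] mem=[1,0,0,0]
After op 7 (dup): stack=[1,0,0] mem=[1,0,0,0]
After op 8 (STO M2): stack=[1,0] mem=[1,0,0,0]
After op 9 (dup): stack=[1,0,0] mem=[1,0,0,0]
After op 10 (swap): stack=[1,0,0] mem=[1,0,0,0]
After op 11 (push 14): stack=[1,0,0,14] mem=[1,0,0,0]

Answer: 1 0 0 0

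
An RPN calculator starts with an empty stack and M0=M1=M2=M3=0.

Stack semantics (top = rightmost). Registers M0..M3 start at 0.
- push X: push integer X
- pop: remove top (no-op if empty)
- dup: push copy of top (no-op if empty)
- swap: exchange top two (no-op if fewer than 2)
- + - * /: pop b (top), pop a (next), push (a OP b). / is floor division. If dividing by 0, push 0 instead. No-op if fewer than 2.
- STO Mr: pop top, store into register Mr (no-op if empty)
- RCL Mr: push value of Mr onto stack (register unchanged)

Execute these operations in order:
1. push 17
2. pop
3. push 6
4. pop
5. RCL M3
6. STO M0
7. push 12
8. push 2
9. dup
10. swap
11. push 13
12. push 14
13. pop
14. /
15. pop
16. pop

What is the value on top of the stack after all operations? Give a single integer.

After op 1 (push 17): stack=[17] mem=[0,0,0,0]
After op 2 (pop): stack=[empty] mem=[0,0,0,0]
After op 3 (push 6): stack=[6] mem=[0,0,0,0]
After op 4 (pop): stack=[empty] mem=[0,0,0,0]
After op 5 (RCL M3): stack=[0] mem=[0,0,0,0]
After op 6 (STO M0): stack=[empty] mem=[0,0,0,0]
After op 7 (push 12): stack=[12] mem=[0,0,0,0]
After op 8 (push 2): stack=[12,2] mem=[0,0,0,0]
After op 9 (dup): stack=[12,2,2] mem=[0,0,0,0]
After op 10 (swap): stack=[12,2,2] mem=[0,0,0,0]
After op 11 (push 13): stack=[12,2,2,13] mem=[0,0,0,0]
After op 12 (push 14): stack=[12,2,2,13,14] mem=[0,0,0,0]
After op 13 (pop): stack=[12,2,2,13] mem=[0,0,0,0]
After op 14 (/): stack=[12,2,0] mem=[0,0,0,0]
After op 15 (pop): stack=[12,2] mem=[0,0,0,0]
After op 16 (pop): stack=[12] mem=[0,0,0,0]

Answer: 12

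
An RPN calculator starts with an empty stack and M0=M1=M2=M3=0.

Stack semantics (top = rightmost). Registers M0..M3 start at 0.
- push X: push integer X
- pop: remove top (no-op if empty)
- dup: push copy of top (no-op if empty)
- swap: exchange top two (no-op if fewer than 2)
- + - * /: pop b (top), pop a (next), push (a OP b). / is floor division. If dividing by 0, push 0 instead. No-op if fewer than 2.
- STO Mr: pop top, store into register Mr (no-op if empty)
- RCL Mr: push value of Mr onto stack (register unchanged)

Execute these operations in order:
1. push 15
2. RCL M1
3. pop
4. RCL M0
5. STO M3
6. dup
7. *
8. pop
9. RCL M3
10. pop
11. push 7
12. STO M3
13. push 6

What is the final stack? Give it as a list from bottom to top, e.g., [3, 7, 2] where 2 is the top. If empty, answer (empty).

After op 1 (push 15): stack=[15] mem=[0,0,0,0]
After op 2 (RCL M1): stack=[15,0] mem=[0,0,0,0]
After op 3 (pop): stack=[15] mem=[0,0,0,0]
After op 4 (RCL M0): stack=[15,0] mem=[0,0,0,0]
After op 5 (STO M3): stack=[15] mem=[0,0,0,0]
After op 6 (dup): stack=[15,15] mem=[0,0,0,0]
After op 7 (*): stack=[225] mem=[0,0,0,0]
After op 8 (pop): stack=[empty] mem=[0,0,0,0]
After op 9 (RCL M3): stack=[0] mem=[0,0,0,0]
After op 10 (pop): stack=[empty] mem=[0,0,0,0]
After op 11 (push 7): stack=[7] mem=[0,0,0,0]
After op 12 (STO M3): stack=[empty] mem=[0,0,0,7]
After op 13 (push 6): stack=[6] mem=[0,0,0,7]

Answer: [6]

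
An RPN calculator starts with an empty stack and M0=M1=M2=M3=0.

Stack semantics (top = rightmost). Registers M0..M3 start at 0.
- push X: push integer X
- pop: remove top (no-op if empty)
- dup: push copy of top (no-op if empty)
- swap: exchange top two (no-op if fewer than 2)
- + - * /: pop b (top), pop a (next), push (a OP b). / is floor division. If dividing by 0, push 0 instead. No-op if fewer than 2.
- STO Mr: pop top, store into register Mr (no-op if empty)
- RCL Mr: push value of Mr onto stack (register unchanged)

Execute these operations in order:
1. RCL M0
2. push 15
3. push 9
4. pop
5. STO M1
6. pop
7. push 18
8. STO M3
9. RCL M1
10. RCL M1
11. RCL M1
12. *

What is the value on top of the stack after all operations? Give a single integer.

After op 1 (RCL M0): stack=[0] mem=[0,0,0,0]
After op 2 (push 15): stack=[0,15] mem=[0,0,0,0]
After op 3 (push 9): stack=[0,15,9] mem=[0,0,0,0]
After op 4 (pop): stack=[0,15] mem=[0,0,0,0]
After op 5 (STO M1): stack=[0] mem=[0,15,0,0]
After op 6 (pop): stack=[empty] mem=[0,15,0,0]
After op 7 (push 18): stack=[18] mem=[0,15,0,0]
After op 8 (STO M3): stack=[empty] mem=[0,15,0,18]
After op 9 (RCL M1): stack=[15] mem=[0,15,0,18]
After op 10 (RCL M1): stack=[15,15] mem=[0,15,0,18]
After op 11 (RCL M1): stack=[15,15,15] mem=[0,15,0,18]
After op 12 (*): stack=[15,225] mem=[0,15,0,18]

Answer: 225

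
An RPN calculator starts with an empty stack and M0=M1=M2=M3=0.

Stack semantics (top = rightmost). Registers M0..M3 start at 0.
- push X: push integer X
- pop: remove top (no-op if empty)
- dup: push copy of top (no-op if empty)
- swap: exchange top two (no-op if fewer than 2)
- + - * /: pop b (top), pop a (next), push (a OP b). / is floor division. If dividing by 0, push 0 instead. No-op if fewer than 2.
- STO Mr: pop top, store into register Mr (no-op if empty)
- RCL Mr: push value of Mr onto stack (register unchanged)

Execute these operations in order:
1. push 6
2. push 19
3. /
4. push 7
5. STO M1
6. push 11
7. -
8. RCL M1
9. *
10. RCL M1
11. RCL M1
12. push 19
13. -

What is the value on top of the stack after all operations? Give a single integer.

Answer: -12

Derivation:
After op 1 (push 6): stack=[6] mem=[0,0,0,0]
After op 2 (push 19): stack=[6,19] mem=[0,0,0,0]
After op 3 (/): stack=[0] mem=[0,0,0,0]
After op 4 (push 7): stack=[0,7] mem=[0,0,0,0]
After op 5 (STO M1): stack=[0] mem=[0,7,0,0]
After op 6 (push 11): stack=[0,11] mem=[0,7,0,0]
After op 7 (-): stack=[-11] mem=[0,7,0,0]
After op 8 (RCL M1): stack=[-11,7] mem=[0,7,0,0]
After op 9 (*): stack=[-77] mem=[0,7,0,0]
After op 10 (RCL M1): stack=[-77,7] mem=[0,7,0,0]
After op 11 (RCL M1): stack=[-77,7,7] mem=[0,7,0,0]
After op 12 (push 19): stack=[-77,7,7,19] mem=[0,7,0,0]
After op 13 (-): stack=[-77,7,-12] mem=[0,7,0,0]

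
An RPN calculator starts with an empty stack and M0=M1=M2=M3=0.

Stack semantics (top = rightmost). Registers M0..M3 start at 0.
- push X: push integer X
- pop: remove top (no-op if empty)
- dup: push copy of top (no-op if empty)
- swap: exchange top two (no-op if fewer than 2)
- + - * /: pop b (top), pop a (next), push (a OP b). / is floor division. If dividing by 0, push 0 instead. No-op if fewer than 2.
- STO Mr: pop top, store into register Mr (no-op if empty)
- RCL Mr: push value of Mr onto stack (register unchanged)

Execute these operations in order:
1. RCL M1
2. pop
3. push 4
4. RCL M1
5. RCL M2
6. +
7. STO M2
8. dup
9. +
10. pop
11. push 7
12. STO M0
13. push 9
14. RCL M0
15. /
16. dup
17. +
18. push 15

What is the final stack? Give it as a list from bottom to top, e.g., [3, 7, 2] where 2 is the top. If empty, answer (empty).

After op 1 (RCL M1): stack=[0] mem=[0,0,0,0]
After op 2 (pop): stack=[empty] mem=[0,0,0,0]
After op 3 (push 4): stack=[4] mem=[0,0,0,0]
After op 4 (RCL M1): stack=[4,0] mem=[0,0,0,0]
After op 5 (RCL M2): stack=[4,0,0] mem=[0,0,0,0]
After op 6 (+): stack=[4,0] mem=[0,0,0,0]
After op 7 (STO M2): stack=[4] mem=[0,0,0,0]
After op 8 (dup): stack=[4,4] mem=[0,0,0,0]
After op 9 (+): stack=[8] mem=[0,0,0,0]
After op 10 (pop): stack=[empty] mem=[0,0,0,0]
After op 11 (push 7): stack=[7] mem=[0,0,0,0]
After op 12 (STO M0): stack=[empty] mem=[7,0,0,0]
After op 13 (push 9): stack=[9] mem=[7,0,0,0]
After op 14 (RCL M0): stack=[9,7] mem=[7,0,0,0]
After op 15 (/): stack=[1] mem=[7,0,0,0]
After op 16 (dup): stack=[1,1] mem=[7,0,0,0]
After op 17 (+): stack=[2] mem=[7,0,0,0]
After op 18 (push 15): stack=[2,15] mem=[7,0,0,0]

Answer: [2, 15]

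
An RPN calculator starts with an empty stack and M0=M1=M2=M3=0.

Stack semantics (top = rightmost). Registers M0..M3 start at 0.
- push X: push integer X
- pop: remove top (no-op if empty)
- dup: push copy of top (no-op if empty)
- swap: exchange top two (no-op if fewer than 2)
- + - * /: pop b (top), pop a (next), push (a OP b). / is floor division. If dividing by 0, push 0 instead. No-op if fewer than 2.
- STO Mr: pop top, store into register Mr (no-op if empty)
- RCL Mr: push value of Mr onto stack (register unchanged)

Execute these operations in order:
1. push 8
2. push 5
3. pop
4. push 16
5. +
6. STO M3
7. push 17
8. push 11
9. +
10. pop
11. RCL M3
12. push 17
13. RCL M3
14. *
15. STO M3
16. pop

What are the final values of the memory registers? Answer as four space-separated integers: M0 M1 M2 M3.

Answer: 0 0 0 408

Derivation:
After op 1 (push 8): stack=[8] mem=[0,0,0,0]
After op 2 (push 5): stack=[8,5] mem=[0,0,0,0]
After op 3 (pop): stack=[8] mem=[0,0,0,0]
After op 4 (push 16): stack=[8,16] mem=[0,0,0,0]
After op 5 (+): stack=[24] mem=[0,0,0,0]
After op 6 (STO M3): stack=[empty] mem=[0,0,0,24]
After op 7 (push 17): stack=[17] mem=[0,0,0,24]
After op 8 (push 11): stack=[17,11] mem=[0,0,0,24]
After op 9 (+): stack=[28] mem=[0,0,0,24]
After op 10 (pop): stack=[empty] mem=[0,0,0,24]
After op 11 (RCL M3): stack=[24] mem=[0,0,0,24]
After op 12 (push 17): stack=[24,17] mem=[0,0,0,24]
After op 13 (RCL M3): stack=[24,17,24] mem=[0,0,0,24]
After op 14 (*): stack=[24,408] mem=[0,0,0,24]
After op 15 (STO M3): stack=[24] mem=[0,0,0,408]
After op 16 (pop): stack=[empty] mem=[0,0,0,408]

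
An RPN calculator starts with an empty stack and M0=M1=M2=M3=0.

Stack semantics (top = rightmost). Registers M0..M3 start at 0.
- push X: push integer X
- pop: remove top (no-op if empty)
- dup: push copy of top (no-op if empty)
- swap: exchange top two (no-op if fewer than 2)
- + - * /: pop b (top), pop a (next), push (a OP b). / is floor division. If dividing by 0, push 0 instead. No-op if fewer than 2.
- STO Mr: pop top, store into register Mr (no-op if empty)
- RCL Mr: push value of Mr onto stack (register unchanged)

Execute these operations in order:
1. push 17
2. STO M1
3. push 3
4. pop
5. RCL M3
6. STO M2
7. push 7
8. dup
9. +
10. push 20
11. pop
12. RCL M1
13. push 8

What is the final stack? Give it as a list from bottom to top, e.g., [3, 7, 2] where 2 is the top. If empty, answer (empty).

After op 1 (push 17): stack=[17] mem=[0,0,0,0]
After op 2 (STO M1): stack=[empty] mem=[0,17,0,0]
After op 3 (push 3): stack=[3] mem=[0,17,0,0]
After op 4 (pop): stack=[empty] mem=[0,17,0,0]
After op 5 (RCL M3): stack=[0] mem=[0,17,0,0]
After op 6 (STO M2): stack=[empty] mem=[0,17,0,0]
After op 7 (push 7): stack=[7] mem=[0,17,0,0]
After op 8 (dup): stack=[7,7] mem=[0,17,0,0]
After op 9 (+): stack=[14] mem=[0,17,0,0]
After op 10 (push 20): stack=[14,20] mem=[0,17,0,0]
After op 11 (pop): stack=[14] mem=[0,17,0,0]
After op 12 (RCL M1): stack=[14,17] mem=[0,17,0,0]
After op 13 (push 8): stack=[14,17,8] mem=[0,17,0,0]

Answer: [14, 17, 8]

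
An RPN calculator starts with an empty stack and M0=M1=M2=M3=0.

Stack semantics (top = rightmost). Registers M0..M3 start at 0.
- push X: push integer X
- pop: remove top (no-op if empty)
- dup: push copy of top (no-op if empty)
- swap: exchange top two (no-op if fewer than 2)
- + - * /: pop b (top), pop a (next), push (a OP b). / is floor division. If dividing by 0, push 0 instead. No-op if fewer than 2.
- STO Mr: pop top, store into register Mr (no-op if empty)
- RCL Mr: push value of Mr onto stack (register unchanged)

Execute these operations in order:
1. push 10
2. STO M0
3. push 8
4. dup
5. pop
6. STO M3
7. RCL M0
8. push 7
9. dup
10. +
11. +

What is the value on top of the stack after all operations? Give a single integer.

Answer: 24

Derivation:
After op 1 (push 10): stack=[10] mem=[0,0,0,0]
After op 2 (STO M0): stack=[empty] mem=[10,0,0,0]
After op 3 (push 8): stack=[8] mem=[10,0,0,0]
After op 4 (dup): stack=[8,8] mem=[10,0,0,0]
After op 5 (pop): stack=[8] mem=[10,0,0,0]
After op 6 (STO M3): stack=[empty] mem=[10,0,0,8]
After op 7 (RCL M0): stack=[10] mem=[10,0,0,8]
After op 8 (push 7): stack=[10,7] mem=[10,0,0,8]
After op 9 (dup): stack=[10,7,7] mem=[10,0,0,8]
After op 10 (+): stack=[10,14] mem=[10,0,0,8]
After op 11 (+): stack=[24] mem=[10,0,0,8]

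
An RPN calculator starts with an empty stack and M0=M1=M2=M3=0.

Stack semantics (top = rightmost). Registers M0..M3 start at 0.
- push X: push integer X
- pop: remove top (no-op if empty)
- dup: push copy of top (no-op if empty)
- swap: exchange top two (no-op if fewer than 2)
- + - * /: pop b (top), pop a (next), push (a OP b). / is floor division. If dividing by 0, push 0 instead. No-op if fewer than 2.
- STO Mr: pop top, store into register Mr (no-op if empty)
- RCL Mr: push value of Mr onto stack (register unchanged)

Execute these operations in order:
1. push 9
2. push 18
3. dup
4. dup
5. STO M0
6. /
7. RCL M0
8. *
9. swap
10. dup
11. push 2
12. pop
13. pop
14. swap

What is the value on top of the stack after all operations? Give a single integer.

Answer: 18

Derivation:
After op 1 (push 9): stack=[9] mem=[0,0,0,0]
After op 2 (push 18): stack=[9,18] mem=[0,0,0,0]
After op 3 (dup): stack=[9,18,18] mem=[0,0,0,0]
After op 4 (dup): stack=[9,18,18,18] mem=[0,0,0,0]
After op 5 (STO M0): stack=[9,18,18] mem=[18,0,0,0]
After op 6 (/): stack=[9,1] mem=[18,0,0,0]
After op 7 (RCL M0): stack=[9,1,18] mem=[18,0,0,0]
After op 8 (*): stack=[9,18] mem=[18,0,0,0]
After op 9 (swap): stack=[18,9] mem=[18,0,0,0]
After op 10 (dup): stack=[18,9,9] mem=[18,0,0,0]
After op 11 (push 2): stack=[18,9,9,2] mem=[18,0,0,0]
After op 12 (pop): stack=[18,9,9] mem=[18,0,0,0]
After op 13 (pop): stack=[18,9] mem=[18,0,0,0]
After op 14 (swap): stack=[9,18] mem=[18,0,0,0]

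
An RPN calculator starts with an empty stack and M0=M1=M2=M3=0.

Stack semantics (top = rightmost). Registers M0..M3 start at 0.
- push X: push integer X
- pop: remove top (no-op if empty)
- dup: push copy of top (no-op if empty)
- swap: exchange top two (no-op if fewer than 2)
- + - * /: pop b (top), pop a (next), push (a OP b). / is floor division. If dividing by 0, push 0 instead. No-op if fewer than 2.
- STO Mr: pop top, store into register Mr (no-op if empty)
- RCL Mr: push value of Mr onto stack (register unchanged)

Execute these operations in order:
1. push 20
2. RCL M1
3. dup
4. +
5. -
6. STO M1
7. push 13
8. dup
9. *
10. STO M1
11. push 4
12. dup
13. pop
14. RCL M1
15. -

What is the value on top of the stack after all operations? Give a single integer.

After op 1 (push 20): stack=[20] mem=[0,0,0,0]
After op 2 (RCL M1): stack=[20,0] mem=[0,0,0,0]
After op 3 (dup): stack=[20,0,0] mem=[0,0,0,0]
After op 4 (+): stack=[20,0] mem=[0,0,0,0]
After op 5 (-): stack=[20] mem=[0,0,0,0]
After op 6 (STO M1): stack=[empty] mem=[0,20,0,0]
After op 7 (push 13): stack=[13] mem=[0,20,0,0]
After op 8 (dup): stack=[13,13] mem=[0,20,0,0]
After op 9 (*): stack=[169] mem=[0,20,0,0]
After op 10 (STO M1): stack=[empty] mem=[0,169,0,0]
After op 11 (push 4): stack=[4] mem=[0,169,0,0]
After op 12 (dup): stack=[4,4] mem=[0,169,0,0]
After op 13 (pop): stack=[4] mem=[0,169,0,0]
After op 14 (RCL M1): stack=[4,169] mem=[0,169,0,0]
After op 15 (-): stack=[-165] mem=[0,169,0,0]

Answer: -165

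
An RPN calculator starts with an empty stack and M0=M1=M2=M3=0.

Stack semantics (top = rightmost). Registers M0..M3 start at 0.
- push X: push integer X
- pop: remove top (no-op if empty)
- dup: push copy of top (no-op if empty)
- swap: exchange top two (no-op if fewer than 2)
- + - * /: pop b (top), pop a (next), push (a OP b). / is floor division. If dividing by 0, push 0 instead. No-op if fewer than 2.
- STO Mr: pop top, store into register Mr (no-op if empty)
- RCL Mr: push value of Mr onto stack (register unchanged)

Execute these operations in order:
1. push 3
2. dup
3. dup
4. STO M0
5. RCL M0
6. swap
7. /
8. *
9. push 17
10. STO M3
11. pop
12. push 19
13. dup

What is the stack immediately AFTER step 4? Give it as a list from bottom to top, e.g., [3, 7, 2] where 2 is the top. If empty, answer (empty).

After op 1 (push 3): stack=[3] mem=[0,0,0,0]
After op 2 (dup): stack=[3,3] mem=[0,0,0,0]
After op 3 (dup): stack=[3,3,3] mem=[0,0,0,0]
After op 4 (STO M0): stack=[3,3] mem=[3,0,0,0]

[3, 3]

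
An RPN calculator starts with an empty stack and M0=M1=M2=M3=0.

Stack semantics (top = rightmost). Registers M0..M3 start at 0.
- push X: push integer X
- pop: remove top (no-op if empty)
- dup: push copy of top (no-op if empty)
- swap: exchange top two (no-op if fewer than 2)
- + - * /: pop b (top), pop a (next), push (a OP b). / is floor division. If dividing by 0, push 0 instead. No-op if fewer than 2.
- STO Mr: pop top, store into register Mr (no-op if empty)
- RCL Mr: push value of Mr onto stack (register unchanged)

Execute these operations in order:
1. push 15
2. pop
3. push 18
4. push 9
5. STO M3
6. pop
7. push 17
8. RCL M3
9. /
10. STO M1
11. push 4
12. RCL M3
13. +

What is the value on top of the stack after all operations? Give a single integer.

After op 1 (push 15): stack=[15] mem=[0,0,0,0]
After op 2 (pop): stack=[empty] mem=[0,0,0,0]
After op 3 (push 18): stack=[18] mem=[0,0,0,0]
After op 4 (push 9): stack=[18,9] mem=[0,0,0,0]
After op 5 (STO M3): stack=[18] mem=[0,0,0,9]
After op 6 (pop): stack=[empty] mem=[0,0,0,9]
After op 7 (push 17): stack=[17] mem=[0,0,0,9]
After op 8 (RCL M3): stack=[17,9] mem=[0,0,0,9]
After op 9 (/): stack=[1] mem=[0,0,0,9]
After op 10 (STO M1): stack=[empty] mem=[0,1,0,9]
After op 11 (push 4): stack=[4] mem=[0,1,0,9]
After op 12 (RCL M3): stack=[4,9] mem=[0,1,0,9]
After op 13 (+): stack=[13] mem=[0,1,0,9]

Answer: 13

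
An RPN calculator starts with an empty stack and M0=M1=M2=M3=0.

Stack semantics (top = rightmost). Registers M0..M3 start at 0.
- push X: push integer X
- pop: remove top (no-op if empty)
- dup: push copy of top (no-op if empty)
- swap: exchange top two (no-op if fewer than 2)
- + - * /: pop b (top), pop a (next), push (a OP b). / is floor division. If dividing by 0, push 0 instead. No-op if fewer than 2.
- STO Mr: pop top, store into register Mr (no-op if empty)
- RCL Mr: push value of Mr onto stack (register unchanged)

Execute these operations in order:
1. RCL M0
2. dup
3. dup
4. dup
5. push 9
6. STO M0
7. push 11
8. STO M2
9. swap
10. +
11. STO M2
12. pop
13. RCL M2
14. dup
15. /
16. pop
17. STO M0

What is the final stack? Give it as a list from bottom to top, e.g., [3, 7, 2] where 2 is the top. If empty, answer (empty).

Answer: (empty)

Derivation:
After op 1 (RCL M0): stack=[0] mem=[0,0,0,0]
After op 2 (dup): stack=[0,0] mem=[0,0,0,0]
After op 3 (dup): stack=[0,0,0] mem=[0,0,0,0]
After op 4 (dup): stack=[0,0,0,0] mem=[0,0,0,0]
After op 5 (push 9): stack=[0,0,0,0,9] mem=[0,0,0,0]
After op 6 (STO M0): stack=[0,0,0,0] mem=[9,0,0,0]
After op 7 (push 11): stack=[0,0,0,0,11] mem=[9,0,0,0]
After op 8 (STO M2): stack=[0,0,0,0] mem=[9,0,11,0]
After op 9 (swap): stack=[0,0,0,0] mem=[9,0,11,0]
After op 10 (+): stack=[0,0,0] mem=[9,0,11,0]
After op 11 (STO M2): stack=[0,0] mem=[9,0,0,0]
After op 12 (pop): stack=[0] mem=[9,0,0,0]
After op 13 (RCL M2): stack=[0,0] mem=[9,0,0,0]
After op 14 (dup): stack=[0,0,0] mem=[9,0,0,0]
After op 15 (/): stack=[0,0] mem=[9,0,0,0]
After op 16 (pop): stack=[0] mem=[9,0,0,0]
After op 17 (STO M0): stack=[empty] mem=[0,0,0,0]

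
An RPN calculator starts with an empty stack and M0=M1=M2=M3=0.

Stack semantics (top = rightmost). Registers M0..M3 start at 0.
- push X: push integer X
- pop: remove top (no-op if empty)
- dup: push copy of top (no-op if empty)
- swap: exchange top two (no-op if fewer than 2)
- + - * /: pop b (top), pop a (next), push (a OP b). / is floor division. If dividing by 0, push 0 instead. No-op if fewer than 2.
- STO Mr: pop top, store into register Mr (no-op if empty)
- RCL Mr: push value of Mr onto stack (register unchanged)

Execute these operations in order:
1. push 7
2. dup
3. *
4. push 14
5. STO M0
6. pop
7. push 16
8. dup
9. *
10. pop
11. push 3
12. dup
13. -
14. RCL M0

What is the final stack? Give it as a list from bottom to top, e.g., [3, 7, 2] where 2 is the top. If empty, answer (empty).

After op 1 (push 7): stack=[7] mem=[0,0,0,0]
After op 2 (dup): stack=[7,7] mem=[0,0,0,0]
After op 3 (*): stack=[49] mem=[0,0,0,0]
After op 4 (push 14): stack=[49,14] mem=[0,0,0,0]
After op 5 (STO M0): stack=[49] mem=[14,0,0,0]
After op 6 (pop): stack=[empty] mem=[14,0,0,0]
After op 7 (push 16): stack=[16] mem=[14,0,0,0]
After op 8 (dup): stack=[16,16] mem=[14,0,0,0]
After op 9 (*): stack=[256] mem=[14,0,0,0]
After op 10 (pop): stack=[empty] mem=[14,0,0,0]
After op 11 (push 3): stack=[3] mem=[14,0,0,0]
After op 12 (dup): stack=[3,3] mem=[14,0,0,0]
After op 13 (-): stack=[0] mem=[14,0,0,0]
After op 14 (RCL M0): stack=[0,14] mem=[14,0,0,0]

Answer: [0, 14]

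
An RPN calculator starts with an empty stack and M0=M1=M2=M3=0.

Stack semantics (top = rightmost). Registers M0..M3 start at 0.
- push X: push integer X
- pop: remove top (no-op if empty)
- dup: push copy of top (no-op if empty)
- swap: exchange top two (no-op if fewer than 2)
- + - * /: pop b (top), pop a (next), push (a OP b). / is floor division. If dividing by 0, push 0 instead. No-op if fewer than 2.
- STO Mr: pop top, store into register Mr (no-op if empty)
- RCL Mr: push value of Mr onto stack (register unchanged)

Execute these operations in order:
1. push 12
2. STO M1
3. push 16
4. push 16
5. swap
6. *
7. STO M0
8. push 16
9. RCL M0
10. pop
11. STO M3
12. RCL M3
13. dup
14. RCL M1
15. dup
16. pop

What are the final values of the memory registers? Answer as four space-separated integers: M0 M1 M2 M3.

After op 1 (push 12): stack=[12] mem=[0,0,0,0]
After op 2 (STO M1): stack=[empty] mem=[0,12,0,0]
After op 3 (push 16): stack=[16] mem=[0,12,0,0]
After op 4 (push 16): stack=[16,16] mem=[0,12,0,0]
After op 5 (swap): stack=[16,16] mem=[0,12,0,0]
After op 6 (*): stack=[256] mem=[0,12,0,0]
After op 7 (STO M0): stack=[empty] mem=[256,12,0,0]
After op 8 (push 16): stack=[16] mem=[256,12,0,0]
After op 9 (RCL M0): stack=[16,256] mem=[256,12,0,0]
After op 10 (pop): stack=[16] mem=[256,12,0,0]
After op 11 (STO M3): stack=[empty] mem=[256,12,0,16]
After op 12 (RCL M3): stack=[16] mem=[256,12,0,16]
After op 13 (dup): stack=[16,16] mem=[256,12,0,16]
After op 14 (RCL M1): stack=[16,16,12] mem=[256,12,0,16]
After op 15 (dup): stack=[16,16,12,12] mem=[256,12,0,16]
After op 16 (pop): stack=[16,16,12] mem=[256,12,0,16]

Answer: 256 12 0 16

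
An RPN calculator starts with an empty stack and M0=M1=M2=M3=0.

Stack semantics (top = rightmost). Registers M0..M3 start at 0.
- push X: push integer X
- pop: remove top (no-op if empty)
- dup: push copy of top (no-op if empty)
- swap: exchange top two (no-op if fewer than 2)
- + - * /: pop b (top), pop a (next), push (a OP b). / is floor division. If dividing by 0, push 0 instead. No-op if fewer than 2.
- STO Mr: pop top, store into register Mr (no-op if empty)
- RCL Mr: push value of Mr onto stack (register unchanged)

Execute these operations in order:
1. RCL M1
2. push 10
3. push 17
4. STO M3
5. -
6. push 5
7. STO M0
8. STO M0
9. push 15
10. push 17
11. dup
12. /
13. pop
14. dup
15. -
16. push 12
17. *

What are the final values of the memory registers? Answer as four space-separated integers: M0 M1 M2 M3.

Answer: -10 0 0 17

Derivation:
After op 1 (RCL M1): stack=[0] mem=[0,0,0,0]
After op 2 (push 10): stack=[0,10] mem=[0,0,0,0]
After op 3 (push 17): stack=[0,10,17] mem=[0,0,0,0]
After op 4 (STO M3): stack=[0,10] mem=[0,0,0,17]
After op 5 (-): stack=[-10] mem=[0,0,0,17]
After op 6 (push 5): stack=[-10,5] mem=[0,0,0,17]
After op 7 (STO M0): stack=[-10] mem=[5,0,0,17]
After op 8 (STO M0): stack=[empty] mem=[-10,0,0,17]
After op 9 (push 15): stack=[15] mem=[-10,0,0,17]
After op 10 (push 17): stack=[15,17] mem=[-10,0,0,17]
After op 11 (dup): stack=[15,17,17] mem=[-10,0,0,17]
After op 12 (/): stack=[15,1] mem=[-10,0,0,17]
After op 13 (pop): stack=[15] mem=[-10,0,0,17]
After op 14 (dup): stack=[15,15] mem=[-10,0,0,17]
After op 15 (-): stack=[0] mem=[-10,0,0,17]
After op 16 (push 12): stack=[0,12] mem=[-10,0,0,17]
After op 17 (*): stack=[0] mem=[-10,0,0,17]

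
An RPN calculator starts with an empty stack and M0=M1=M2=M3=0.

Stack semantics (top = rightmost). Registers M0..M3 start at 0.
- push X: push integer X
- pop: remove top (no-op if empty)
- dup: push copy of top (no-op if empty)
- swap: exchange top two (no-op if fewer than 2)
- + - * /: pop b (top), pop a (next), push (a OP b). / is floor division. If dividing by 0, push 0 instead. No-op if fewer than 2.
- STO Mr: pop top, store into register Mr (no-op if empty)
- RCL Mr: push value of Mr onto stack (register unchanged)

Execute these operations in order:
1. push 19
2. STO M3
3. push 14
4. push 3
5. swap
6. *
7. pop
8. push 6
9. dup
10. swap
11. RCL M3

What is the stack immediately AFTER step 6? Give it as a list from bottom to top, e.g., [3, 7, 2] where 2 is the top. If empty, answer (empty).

After op 1 (push 19): stack=[19] mem=[0,0,0,0]
After op 2 (STO M3): stack=[empty] mem=[0,0,0,19]
After op 3 (push 14): stack=[14] mem=[0,0,0,19]
After op 4 (push 3): stack=[14,3] mem=[0,0,0,19]
After op 5 (swap): stack=[3,14] mem=[0,0,0,19]
After op 6 (*): stack=[42] mem=[0,0,0,19]

[42]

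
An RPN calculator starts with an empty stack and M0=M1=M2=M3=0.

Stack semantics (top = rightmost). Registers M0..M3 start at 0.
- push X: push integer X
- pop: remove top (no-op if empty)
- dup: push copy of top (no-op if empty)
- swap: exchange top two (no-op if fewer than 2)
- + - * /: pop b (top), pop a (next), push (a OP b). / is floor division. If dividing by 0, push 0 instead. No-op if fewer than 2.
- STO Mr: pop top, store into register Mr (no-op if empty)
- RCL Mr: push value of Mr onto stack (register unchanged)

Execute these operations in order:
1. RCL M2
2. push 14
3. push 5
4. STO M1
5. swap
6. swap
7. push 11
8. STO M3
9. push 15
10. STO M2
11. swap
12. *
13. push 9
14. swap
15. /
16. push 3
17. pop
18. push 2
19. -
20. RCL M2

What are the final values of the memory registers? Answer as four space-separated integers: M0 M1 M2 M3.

After op 1 (RCL M2): stack=[0] mem=[0,0,0,0]
After op 2 (push 14): stack=[0,14] mem=[0,0,0,0]
After op 3 (push 5): stack=[0,14,5] mem=[0,0,0,0]
After op 4 (STO M1): stack=[0,14] mem=[0,5,0,0]
After op 5 (swap): stack=[14,0] mem=[0,5,0,0]
After op 6 (swap): stack=[0,14] mem=[0,5,0,0]
After op 7 (push 11): stack=[0,14,11] mem=[0,5,0,0]
After op 8 (STO M3): stack=[0,14] mem=[0,5,0,11]
After op 9 (push 15): stack=[0,14,15] mem=[0,5,0,11]
After op 10 (STO M2): stack=[0,14] mem=[0,5,15,11]
After op 11 (swap): stack=[14,0] mem=[0,5,15,11]
After op 12 (*): stack=[0] mem=[0,5,15,11]
After op 13 (push 9): stack=[0,9] mem=[0,5,15,11]
After op 14 (swap): stack=[9,0] mem=[0,5,15,11]
After op 15 (/): stack=[0] mem=[0,5,15,11]
After op 16 (push 3): stack=[0,3] mem=[0,5,15,11]
After op 17 (pop): stack=[0] mem=[0,5,15,11]
After op 18 (push 2): stack=[0,2] mem=[0,5,15,11]
After op 19 (-): stack=[-2] mem=[0,5,15,11]
After op 20 (RCL M2): stack=[-2,15] mem=[0,5,15,11]

Answer: 0 5 15 11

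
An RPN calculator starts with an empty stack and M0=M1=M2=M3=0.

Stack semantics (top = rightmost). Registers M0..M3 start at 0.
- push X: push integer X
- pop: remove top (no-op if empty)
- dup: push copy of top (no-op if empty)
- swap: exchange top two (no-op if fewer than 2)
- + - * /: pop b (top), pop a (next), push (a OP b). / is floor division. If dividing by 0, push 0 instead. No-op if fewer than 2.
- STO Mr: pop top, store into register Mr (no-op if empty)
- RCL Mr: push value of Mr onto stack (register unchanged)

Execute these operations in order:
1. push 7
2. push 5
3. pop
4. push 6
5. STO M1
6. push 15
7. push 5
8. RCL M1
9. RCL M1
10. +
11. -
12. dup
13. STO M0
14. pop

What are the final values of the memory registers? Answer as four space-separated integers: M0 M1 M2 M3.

After op 1 (push 7): stack=[7] mem=[0,0,0,0]
After op 2 (push 5): stack=[7,5] mem=[0,0,0,0]
After op 3 (pop): stack=[7] mem=[0,0,0,0]
After op 4 (push 6): stack=[7,6] mem=[0,0,0,0]
After op 5 (STO M1): stack=[7] mem=[0,6,0,0]
After op 6 (push 15): stack=[7,15] mem=[0,6,0,0]
After op 7 (push 5): stack=[7,15,5] mem=[0,6,0,0]
After op 8 (RCL M1): stack=[7,15,5,6] mem=[0,6,0,0]
After op 9 (RCL M1): stack=[7,15,5,6,6] mem=[0,6,0,0]
After op 10 (+): stack=[7,15,5,12] mem=[0,6,0,0]
After op 11 (-): stack=[7,15,-7] mem=[0,6,0,0]
After op 12 (dup): stack=[7,15,-7,-7] mem=[0,6,0,0]
After op 13 (STO M0): stack=[7,15,-7] mem=[-7,6,0,0]
After op 14 (pop): stack=[7,15] mem=[-7,6,0,0]

Answer: -7 6 0 0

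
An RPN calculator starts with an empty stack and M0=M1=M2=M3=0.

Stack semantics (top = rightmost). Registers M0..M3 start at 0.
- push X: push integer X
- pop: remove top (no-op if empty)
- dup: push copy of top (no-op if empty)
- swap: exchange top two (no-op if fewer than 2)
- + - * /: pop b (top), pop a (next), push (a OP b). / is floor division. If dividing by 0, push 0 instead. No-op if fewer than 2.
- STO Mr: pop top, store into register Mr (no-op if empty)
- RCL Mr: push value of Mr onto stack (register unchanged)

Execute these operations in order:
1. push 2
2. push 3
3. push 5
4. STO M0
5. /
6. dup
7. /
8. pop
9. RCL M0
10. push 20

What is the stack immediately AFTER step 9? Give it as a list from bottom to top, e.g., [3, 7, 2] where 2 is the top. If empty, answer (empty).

After op 1 (push 2): stack=[2] mem=[0,0,0,0]
After op 2 (push 3): stack=[2,3] mem=[0,0,0,0]
After op 3 (push 5): stack=[2,3,5] mem=[0,0,0,0]
After op 4 (STO M0): stack=[2,3] mem=[5,0,0,0]
After op 5 (/): stack=[0] mem=[5,0,0,0]
After op 6 (dup): stack=[0,0] mem=[5,0,0,0]
After op 7 (/): stack=[0] mem=[5,0,0,0]
After op 8 (pop): stack=[empty] mem=[5,0,0,0]
After op 9 (RCL M0): stack=[5] mem=[5,0,0,0]

[5]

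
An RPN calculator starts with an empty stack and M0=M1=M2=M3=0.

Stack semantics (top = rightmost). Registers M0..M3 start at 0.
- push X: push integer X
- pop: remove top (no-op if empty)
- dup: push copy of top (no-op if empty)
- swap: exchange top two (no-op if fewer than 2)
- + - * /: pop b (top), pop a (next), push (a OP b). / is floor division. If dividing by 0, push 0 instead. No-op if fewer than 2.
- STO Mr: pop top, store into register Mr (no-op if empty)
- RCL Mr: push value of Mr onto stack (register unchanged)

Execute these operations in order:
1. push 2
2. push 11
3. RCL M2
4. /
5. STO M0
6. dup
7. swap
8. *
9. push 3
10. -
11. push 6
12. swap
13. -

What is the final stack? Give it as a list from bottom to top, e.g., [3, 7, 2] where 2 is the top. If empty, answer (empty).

After op 1 (push 2): stack=[2] mem=[0,0,0,0]
After op 2 (push 11): stack=[2,11] mem=[0,0,0,0]
After op 3 (RCL M2): stack=[2,11,0] mem=[0,0,0,0]
After op 4 (/): stack=[2,0] mem=[0,0,0,0]
After op 5 (STO M0): stack=[2] mem=[0,0,0,0]
After op 6 (dup): stack=[2,2] mem=[0,0,0,0]
After op 7 (swap): stack=[2,2] mem=[0,0,0,0]
After op 8 (*): stack=[4] mem=[0,0,0,0]
After op 9 (push 3): stack=[4,3] mem=[0,0,0,0]
After op 10 (-): stack=[1] mem=[0,0,0,0]
After op 11 (push 6): stack=[1,6] mem=[0,0,0,0]
After op 12 (swap): stack=[6,1] mem=[0,0,0,0]
After op 13 (-): stack=[5] mem=[0,0,0,0]

Answer: [5]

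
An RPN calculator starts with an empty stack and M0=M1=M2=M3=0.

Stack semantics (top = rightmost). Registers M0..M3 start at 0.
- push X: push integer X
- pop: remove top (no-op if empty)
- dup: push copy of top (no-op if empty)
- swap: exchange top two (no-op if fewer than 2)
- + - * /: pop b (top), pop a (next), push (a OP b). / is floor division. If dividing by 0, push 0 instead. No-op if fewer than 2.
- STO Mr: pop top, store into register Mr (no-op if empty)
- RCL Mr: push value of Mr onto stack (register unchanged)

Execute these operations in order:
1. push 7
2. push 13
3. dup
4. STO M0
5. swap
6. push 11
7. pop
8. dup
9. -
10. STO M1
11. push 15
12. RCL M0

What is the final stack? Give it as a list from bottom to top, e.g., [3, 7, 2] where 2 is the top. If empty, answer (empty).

Answer: [13, 15, 13]

Derivation:
After op 1 (push 7): stack=[7] mem=[0,0,0,0]
After op 2 (push 13): stack=[7,13] mem=[0,0,0,0]
After op 3 (dup): stack=[7,13,13] mem=[0,0,0,0]
After op 4 (STO M0): stack=[7,13] mem=[13,0,0,0]
After op 5 (swap): stack=[13,7] mem=[13,0,0,0]
After op 6 (push 11): stack=[13,7,11] mem=[13,0,0,0]
After op 7 (pop): stack=[13,7] mem=[13,0,0,0]
After op 8 (dup): stack=[13,7,7] mem=[13,0,0,0]
After op 9 (-): stack=[13,0] mem=[13,0,0,0]
After op 10 (STO M1): stack=[13] mem=[13,0,0,0]
After op 11 (push 15): stack=[13,15] mem=[13,0,0,0]
After op 12 (RCL M0): stack=[13,15,13] mem=[13,0,0,0]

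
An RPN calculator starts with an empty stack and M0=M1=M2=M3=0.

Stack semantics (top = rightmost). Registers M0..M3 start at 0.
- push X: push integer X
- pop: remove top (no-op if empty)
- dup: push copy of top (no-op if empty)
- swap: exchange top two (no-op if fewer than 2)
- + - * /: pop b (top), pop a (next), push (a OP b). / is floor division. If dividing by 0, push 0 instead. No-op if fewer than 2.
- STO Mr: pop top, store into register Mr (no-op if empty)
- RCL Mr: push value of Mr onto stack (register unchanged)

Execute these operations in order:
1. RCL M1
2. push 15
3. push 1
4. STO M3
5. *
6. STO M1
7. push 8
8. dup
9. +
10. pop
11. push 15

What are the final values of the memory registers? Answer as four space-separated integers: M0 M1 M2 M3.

After op 1 (RCL M1): stack=[0] mem=[0,0,0,0]
After op 2 (push 15): stack=[0,15] mem=[0,0,0,0]
After op 3 (push 1): stack=[0,15,1] mem=[0,0,0,0]
After op 4 (STO M3): stack=[0,15] mem=[0,0,0,1]
After op 5 (*): stack=[0] mem=[0,0,0,1]
After op 6 (STO M1): stack=[empty] mem=[0,0,0,1]
After op 7 (push 8): stack=[8] mem=[0,0,0,1]
After op 8 (dup): stack=[8,8] mem=[0,0,0,1]
After op 9 (+): stack=[16] mem=[0,0,0,1]
After op 10 (pop): stack=[empty] mem=[0,0,0,1]
After op 11 (push 15): stack=[15] mem=[0,0,0,1]

Answer: 0 0 0 1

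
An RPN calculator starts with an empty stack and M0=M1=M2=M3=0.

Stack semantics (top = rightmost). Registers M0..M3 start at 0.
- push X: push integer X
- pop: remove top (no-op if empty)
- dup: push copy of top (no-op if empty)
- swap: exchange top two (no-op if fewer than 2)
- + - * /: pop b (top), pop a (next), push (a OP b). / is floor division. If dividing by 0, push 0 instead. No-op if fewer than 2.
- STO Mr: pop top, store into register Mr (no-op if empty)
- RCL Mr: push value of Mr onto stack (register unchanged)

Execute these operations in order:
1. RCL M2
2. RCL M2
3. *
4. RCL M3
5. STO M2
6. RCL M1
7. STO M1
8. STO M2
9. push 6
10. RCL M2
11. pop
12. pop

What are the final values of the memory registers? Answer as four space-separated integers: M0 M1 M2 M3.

Answer: 0 0 0 0

Derivation:
After op 1 (RCL M2): stack=[0] mem=[0,0,0,0]
After op 2 (RCL M2): stack=[0,0] mem=[0,0,0,0]
After op 3 (*): stack=[0] mem=[0,0,0,0]
After op 4 (RCL M3): stack=[0,0] mem=[0,0,0,0]
After op 5 (STO M2): stack=[0] mem=[0,0,0,0]
After op 6 (RCL M1): stack=[0,0] mem=[0,0,0,0]
After op 7 (STO M1): stack=[0] mem=[0,0,0,0]
After op 8 (STO M2): stack=[empty] mem=[0,0,0,0]
After op 9 (push 6): stack=[6] mem=[0,0,0,0]
After op 10 (RCL M2): stack=[6,0] mem=[0,0,0,0]
After op 11 (pop): stack=[6] mem=[0,0,0,0]
After op 12 (pop): stack=[empty] mem=[0,0,0,0]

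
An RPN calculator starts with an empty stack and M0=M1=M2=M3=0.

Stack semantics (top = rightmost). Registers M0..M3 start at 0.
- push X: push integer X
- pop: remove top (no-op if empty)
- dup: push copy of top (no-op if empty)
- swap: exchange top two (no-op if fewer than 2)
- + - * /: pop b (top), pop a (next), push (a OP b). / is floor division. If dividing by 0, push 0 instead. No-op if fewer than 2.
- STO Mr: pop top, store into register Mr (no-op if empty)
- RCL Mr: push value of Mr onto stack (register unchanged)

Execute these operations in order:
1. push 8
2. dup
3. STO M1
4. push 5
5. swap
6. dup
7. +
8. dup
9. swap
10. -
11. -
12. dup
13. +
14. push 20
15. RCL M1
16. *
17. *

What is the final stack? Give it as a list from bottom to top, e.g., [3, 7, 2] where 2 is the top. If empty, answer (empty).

Answer: [1600]

Derivation:
After op 1 (push 8): stack=[8] mem=[0,0,0,0]
After op 2 (dup): stack=[8,8] mem=[0,0,0,0]
After op 3 (STO M1): stack=[8] mem=[0,8,0,0]
After op 4 (push 5): stack=[8,5] mem=[0,8,0,0]
After op 5 (swap): stack=[5,8] mem=[0,8,0,0]
After op 6 (dup): stack=[5,8,8] mem=[0,8,0,0]
After op 7 (+): stack=[5,16] mem=[0,8,0,0]
After op 8 (dup): stack=[5,16,16] mem=[0,8,0,0]
After op 9 (swap): stack=[5,16,16] mem=[0,8,0,0]
After op 10 (-): stack=[5,0] mem=[0,8,0,0]
After op 11 (-): stack=[5] mem=[0,8,0,0]
After op 12 (dup): stack=[5,5] mem=[0,8,0,0]
After op 13 (+): stack=[10] mem=[0,8,0,0]
After op 14 (push 20): stack=[10,20] mem=[0,8,0,0]
After op 15 (RCL M1): stack=[10,20,8] mem=[0,8,0,0]
After op 16 (*): stack=[10,160] mem=[0,8,0,0]
After op 17 (*): stack=[1600] mem=[0,8,0,0]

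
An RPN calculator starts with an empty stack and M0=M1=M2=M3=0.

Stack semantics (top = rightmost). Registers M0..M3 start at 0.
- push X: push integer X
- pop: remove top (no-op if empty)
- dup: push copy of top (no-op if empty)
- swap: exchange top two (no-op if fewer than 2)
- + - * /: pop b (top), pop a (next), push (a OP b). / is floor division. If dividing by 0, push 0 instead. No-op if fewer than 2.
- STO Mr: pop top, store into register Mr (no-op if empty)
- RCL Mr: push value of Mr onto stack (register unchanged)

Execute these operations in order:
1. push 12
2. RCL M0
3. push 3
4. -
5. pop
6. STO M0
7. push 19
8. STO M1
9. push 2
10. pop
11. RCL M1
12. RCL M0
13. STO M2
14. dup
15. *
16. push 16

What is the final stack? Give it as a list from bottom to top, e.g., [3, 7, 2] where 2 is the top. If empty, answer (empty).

Answer: [361, 16]

Derivation:
After op 1 (push 12): stack=[12] mem=[0,0,0,0]
After op 2 (RCL M0): stack=[12,0] mem=[0,0,0,0]
After op 3 (push 3): stack=[12,0,3] mem=[0,0,0,0]
After op 4 (-): stack=[12,-3] mem=[0,0,0,0]
After op 5 (pop): stack=[12] mem=[0,0,0,0]
After op 6 (STO M0): stack=[empty] mem=[12,0,0,0]
After op 7 (push 19): stack=[19] mem=[12,0,0,0]
After op 8 (STO M1): stack=[empty] mem=[12,19,0,0]
After op 9 (push 2): stack=[2] mem=[12,19,0,0]
After op 10 (pop): stack=[empty] mem=[12,19,0,0]
After op 11 (RCL M1): stack=[19] mem=[12,19,0,0]
After op 12 (RCL M0): stack=[19,12] mem=[12,19,0,0]
After op 13 (STO M2): stack=[19] mem=[12,19,12,0]
After op 14 (dup): stack=[19,19] mem=[12,19,12,0]
After op 15 (*): stack=[361] mem=[12,19,12,0]
After op 16 (push 16): stack=[361,16] mem=[12,19,12,0]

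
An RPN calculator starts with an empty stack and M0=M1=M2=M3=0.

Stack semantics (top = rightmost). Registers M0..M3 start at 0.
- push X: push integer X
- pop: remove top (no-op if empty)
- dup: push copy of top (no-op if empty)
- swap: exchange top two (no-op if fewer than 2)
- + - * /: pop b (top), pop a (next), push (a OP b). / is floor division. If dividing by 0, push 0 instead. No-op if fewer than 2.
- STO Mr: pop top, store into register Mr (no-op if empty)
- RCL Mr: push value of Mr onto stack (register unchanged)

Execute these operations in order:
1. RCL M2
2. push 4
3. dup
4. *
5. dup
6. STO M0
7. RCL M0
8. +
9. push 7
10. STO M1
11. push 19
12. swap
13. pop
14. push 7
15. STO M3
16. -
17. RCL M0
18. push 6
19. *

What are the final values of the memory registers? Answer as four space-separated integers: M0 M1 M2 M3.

After op 1 (RCL M2): stack=[0] mem=[0,0,0,0]
After op 2 (push 4): stack=[0,4] mem=[0,0,0,0]
After op 3 (dup): stack=[0,4,4] mem=[0,0,0,0]
After op 4 (*): stack=[0,16] mem=[0,0,0,0]
After op 5 (dup): stack=[0,16,16] mem=[0,0,0,0]
After op 6 (STO M0): stack=[0,16] mem=[16,0,0,0]
After op 7 (RCL M0): stack=[0,16,16] mem=[16,0,0,0]
After op 8 (+): stack=[0,32] mem=[16,0,0,0]
After op 9 (push 7): stack=[0,32,7] mem=[16,0,0,0]
After op 10 (STO M1): stack=[0,32] mem=[16,7,0,0]
After op 11 (push 19): stack=[0,32,19] mem=[16,7,0,0]
After op 12 (swap): stack=[0,19,32] mem=[16,7,0,0]
After op 13 (pop): stack=[0,19] mem=[16,7,0,0]
After op 14 (push 7): stack=[0,19,7] mem=[16,7,0,0]
After op 15 (STO M3): stack=[0,19] mem=[16,7,0,7]
After op 16 (-): stack=[-19] mem=[16,7,0,7]
After op 17 (RCL M0): stack=[-19,16] mem=[16,7,0,7]
After op 18 (push 6): stack=[-19,16,6] mem=[16,7,0,7]
After op 19 (*): stack=[-19,96] mem=[16,7,0,7]

Answer: 16 7 0 7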